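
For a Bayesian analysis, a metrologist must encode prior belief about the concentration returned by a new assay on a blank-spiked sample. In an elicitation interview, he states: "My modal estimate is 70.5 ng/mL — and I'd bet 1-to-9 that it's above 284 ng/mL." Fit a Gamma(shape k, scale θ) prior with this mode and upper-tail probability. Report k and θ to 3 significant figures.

Gamma(k,θ) with k>1 has mode (k−1)θ, so θ = 70.5/(k−1).
Need P(X < 284) = 0.9 with θ tied to k this way. Start at k = 2, θ = 70.5: P(X<284) ≈ 0.910.
Too high — lower k to spread out. Iterating converges to k ≈ 1.95.
Then θ = 70.5/(1.95−1) ≈ 74.6.

k ≈ 1.95, θ ≈ 74.6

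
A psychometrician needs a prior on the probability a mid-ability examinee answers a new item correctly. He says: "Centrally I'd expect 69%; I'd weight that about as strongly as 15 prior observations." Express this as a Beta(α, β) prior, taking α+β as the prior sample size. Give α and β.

α = 10.35, β = 4.65

Under the effective-sample-size interpretation, Beta(α, β) has prior mean α/(α+β) and prior sample size α+β.
So α+β = 15 and α/(α+β) = 0.69, giving α = 0.69·15 = 10.35 and β = 15 − 10.35 = 4.65.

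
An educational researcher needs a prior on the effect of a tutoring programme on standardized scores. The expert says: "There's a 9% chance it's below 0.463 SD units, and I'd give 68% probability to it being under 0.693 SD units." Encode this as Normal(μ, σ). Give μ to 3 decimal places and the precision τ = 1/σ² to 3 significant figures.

μ = 0.634, τ = 61.8

For Normal(μ,σ), the p-quantile is μ + z_p·σ. Here z_{0.09} = -1.341, z_{0.68} = 0.4677.
So 0.463 = μ − 1.341σ and 0.693 = μ + 0.4677σ.
Subtracting: σ = (0.693 − 0.463)/(0.4677 − (-1.341)) = 0.127.
Then μ = 0.463 − (-1.341)·0.127 = 0.634.
Precision τ = 1/σ² = 1/0.1272² = 61.8.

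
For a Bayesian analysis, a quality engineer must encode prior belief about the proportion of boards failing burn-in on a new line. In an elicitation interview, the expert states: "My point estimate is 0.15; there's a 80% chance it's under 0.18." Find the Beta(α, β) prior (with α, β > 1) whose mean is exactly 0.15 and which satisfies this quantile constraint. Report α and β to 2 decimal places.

With mean 0.15 fixed, write α = 0.15s, β = 0.85s where s = α+β.
Need P(θ < 0.18) = 0.8 under Beta(0.15s, 0.85s). Normal approximation: (q−m)/√(m(1−m)/s) ≈ z_{0.8} = 0.842, so s ≈ 0.15·0.85·(0.842)²/(0.18−0.15)² = 100.3.
At s = 100.3: P(θ<0.18) ≈ 0.806. Adjusting to match 0.8 gives s ≈ 94.56.
So α = 0.15·94.56 ≈ 14.18, β = 0.85·94.56 ≈ 80.37.

α ≈ 14.18, β ≈ 80.37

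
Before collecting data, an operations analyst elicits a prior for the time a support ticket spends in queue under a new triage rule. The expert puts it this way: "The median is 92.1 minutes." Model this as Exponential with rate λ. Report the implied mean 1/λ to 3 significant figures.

mean ≈ 133 minutes

Exponential median = ln 2 / λ, so λ = ln 2 / 92.1 = 0.00753.
Mean = 1/λ = 133 minutes.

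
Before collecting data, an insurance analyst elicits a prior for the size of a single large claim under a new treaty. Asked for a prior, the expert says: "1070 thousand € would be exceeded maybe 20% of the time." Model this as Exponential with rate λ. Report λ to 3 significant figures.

λ ≈ 0.0015

P(T > 1070.0) = e^(−λ·1070.0) = 0.2, so λ = −ln(0.2)/1070.0 = 0.0015.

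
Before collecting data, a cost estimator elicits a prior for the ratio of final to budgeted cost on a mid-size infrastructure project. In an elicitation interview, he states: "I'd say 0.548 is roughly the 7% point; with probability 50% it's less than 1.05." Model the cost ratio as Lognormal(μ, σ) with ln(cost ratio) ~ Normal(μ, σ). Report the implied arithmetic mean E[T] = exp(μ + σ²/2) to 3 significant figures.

If T ~ Lognormal(μ,σ) then ln T ~ Normal(μ,σ), so the p-quantile of ln T is μ + z_p·σ.
ln(0.548) = -0.6015 and ln(1.05) = 0.04879; z_{0.07} = -1.476, z_{0.5} = 0.
σ = (0.04879 − -0.6015)/(0 − (-1.476)) = 0.441.
μ = -0.6015 − (-1.476)·0.441 = 0.049.
E[T] = exp(μ + σ²/2) = exp(0.049 + 0.0971) = 1.16.

E[T] ≈ 1.16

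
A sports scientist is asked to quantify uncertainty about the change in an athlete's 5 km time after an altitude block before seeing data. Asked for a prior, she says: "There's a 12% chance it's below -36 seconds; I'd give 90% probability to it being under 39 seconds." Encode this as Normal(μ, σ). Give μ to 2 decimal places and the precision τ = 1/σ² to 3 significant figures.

The p-quantile of Normal(μ,σ) is μ + z_p·σ, with z_{0.12} = -1.175 and z_{0.9} = 1.282.
Eliminate σ: μ = (z₂·x₁ − z₁·x₂)/(z₂ − z₁) = (1.282·-36 − (-1.175)·39)/2.457 = -0.13.
Then σ = (x₂ − x₁)/(z₂ − z₁) = (39 − -36)/2.457 = 30.53.
Precision τ = 1/σ² = 1/30.53² = 0.00107.

μ = -0.13, τ = 0.00107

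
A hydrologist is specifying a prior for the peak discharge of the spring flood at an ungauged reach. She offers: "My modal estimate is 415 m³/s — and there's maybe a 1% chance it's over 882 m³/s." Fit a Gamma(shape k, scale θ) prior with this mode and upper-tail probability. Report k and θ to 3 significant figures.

k ≈ 9.54, θ ≈ 48.6

Gamma(k,θ) with k>1 has mode (k−1)θ, so θ = 415/(k−1).
Need P(X < 882) = 0.99 with θ tied to k this way. Start at k = 2, θ = 415: P(X<882) ≈ 0.627.
Too low — raise k to concentrate. Iterating converges to k ≈ 9.54.
Then θ = 415/(9.54−1) ≈ 48.6.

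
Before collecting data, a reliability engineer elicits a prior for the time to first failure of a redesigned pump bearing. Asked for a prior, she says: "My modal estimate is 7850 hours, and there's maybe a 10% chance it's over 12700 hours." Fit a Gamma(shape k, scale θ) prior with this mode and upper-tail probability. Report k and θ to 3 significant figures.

k ≈ 9.13, θ ≈ 966

Gamma(k,θ) with k>1 has mode (k−1)θ, so θ = 7850/(k−1).
Need P(X < 12700) = 0.9 with θ tied to k this way. Start at k = 2, θ = 7850: P(X<12700) ≈ 0.481.
Too low — raise k to concentrate. Iterating converges to k ≈ 9.13.
Then θ = 7850/(9.13−1) ≈ 966.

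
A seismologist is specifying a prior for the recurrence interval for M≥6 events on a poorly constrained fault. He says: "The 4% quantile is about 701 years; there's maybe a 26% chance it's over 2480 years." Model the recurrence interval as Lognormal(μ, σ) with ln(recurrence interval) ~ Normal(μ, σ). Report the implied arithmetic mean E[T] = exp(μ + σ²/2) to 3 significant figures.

E[T] ≈ 2030 years

If T ~ Lognormal(μ,σ) then ln T ~ Normal(μ,σ), so the p-quantile of ln T is μ + z_p·σ.
ln(701) = 6.553 and ln(2480) = 7.816; z_{0.04} = -1.751, z_{0.74} = 0.6433.
σ = (7.816 − 6.553)/(0.6433 − (-1.751)) = 0.528.
μ = 6.553 − (-1.751)·0.528 = 7.476.
E[T] = exp(μ + σ²/2) = exp(7.476 + 0.1393) = 2030 years.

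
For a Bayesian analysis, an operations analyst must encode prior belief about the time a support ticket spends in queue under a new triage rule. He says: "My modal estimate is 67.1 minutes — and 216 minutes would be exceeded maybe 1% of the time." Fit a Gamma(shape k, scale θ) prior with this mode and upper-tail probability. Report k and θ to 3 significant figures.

Gamma(k,θ) with k>1 has mode (k−1)θ, so θ = 67.1/(k−1).
Need P(X < 216) = 0.99 with θ tied to k this way. Start at k = 2, θ = 67.1: P(X<216) ≈ 0.831.
Too low — raise k to concentrate. Iterating converges to k ≈ 4.24.
Then θ = 67.1/(4.24−1) ≈ 20.7.

k ≈ 4.24, θ ≈ 20.7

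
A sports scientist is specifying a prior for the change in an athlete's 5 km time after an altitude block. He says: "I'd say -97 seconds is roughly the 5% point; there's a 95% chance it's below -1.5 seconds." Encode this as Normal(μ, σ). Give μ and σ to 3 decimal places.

For Normal(μ,σ), the p-quantile is μ + z_p·σ. Here z_{0.05} = -1.645, z_{0.95} = 1.645.
So -97 = μ − 1.645σ and -1.5 = μ + 1.645σ.
Subtracting: σ = (-1.5 − -97)/(1.645 − (-1.645)) = 29.030.
Then μ = -97 − (-1.645)·29.030 = -49.250.

μ = -49.250, σ = 29.030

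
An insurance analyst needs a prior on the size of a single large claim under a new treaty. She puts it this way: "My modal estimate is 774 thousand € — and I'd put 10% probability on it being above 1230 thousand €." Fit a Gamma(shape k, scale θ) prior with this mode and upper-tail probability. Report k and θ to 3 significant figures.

k ≈ 9.75, θ ≈ 88.5

Gamma(k,θ) with k>1 has mode (k−1)θ, so θ = 774/(k−1).
Need P(X < 1230) = 0.9 with θ tied to k this way. Start at k = 2, θ = 774: P(X<1230) ≈ 0.472.
Too low — raise k to concentrate. Iterating converges to k ≈ 9.75.
Then θ = 774/(9.75−1) ≈ 88.5.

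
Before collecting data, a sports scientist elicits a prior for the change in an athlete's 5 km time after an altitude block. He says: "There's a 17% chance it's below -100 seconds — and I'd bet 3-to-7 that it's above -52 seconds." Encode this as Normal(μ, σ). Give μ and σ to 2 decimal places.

For Normal(μ,σ), the p-quantile is μ + z_p·σ. Here z_{0.17} = -0.9542, z_{0.7} = 0.5244.
So -100 = μ − 0.9542σ and -52 = μ + 0.5244σ.
Subtracting: σ = (-52 − -100)/(0.5244 − (-0.9542)) = 32.46.
Then μ = -100 − (-0.9542)·32.46 = -69.02.

μ = -69.02, σ = 32.46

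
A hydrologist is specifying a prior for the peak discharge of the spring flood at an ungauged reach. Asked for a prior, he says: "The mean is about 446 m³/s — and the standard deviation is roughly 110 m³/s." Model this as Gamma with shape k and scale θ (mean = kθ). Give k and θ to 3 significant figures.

For Gamma(k, scale θ): mean = kθ, variance = kθ², so CV = 1/√k.
CV = SD/mean = 110/446 = 0.2466, hence k = 1/CV² = 16.4.
Then θ = mean/k = 446/16.4 = 27.1.

k ≈ 16.4, θ ≈ 27.1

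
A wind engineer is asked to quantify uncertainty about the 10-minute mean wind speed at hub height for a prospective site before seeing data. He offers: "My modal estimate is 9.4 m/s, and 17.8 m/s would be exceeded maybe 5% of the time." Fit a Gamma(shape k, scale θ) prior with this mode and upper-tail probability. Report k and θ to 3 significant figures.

k ≈ 7.82, θ ≈ 1.38

Gamma(k,θ) with k>1 has mode (k−1)θ, so θ = 9.4/(k−1).
Need P(X < 17.8) = 0.95 with θ tied to k this way. Start at k = 2, θ = 9.4: P(X<17.8) ≈ 0.564.
Too low — raise k to concentrate. Iterating converges to k ≈ 7.82.
Then θ = 9.4/(7.82−1) ≈ 1.38.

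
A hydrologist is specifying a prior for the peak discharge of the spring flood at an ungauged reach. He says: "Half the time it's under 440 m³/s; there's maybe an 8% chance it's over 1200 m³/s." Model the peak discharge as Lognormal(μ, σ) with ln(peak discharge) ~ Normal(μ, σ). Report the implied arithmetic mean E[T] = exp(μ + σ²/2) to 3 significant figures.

If T ~ Lognormal(μ,σ) then ln T ~ Normal(μ,σ), so the p-quantile of ln T is μ + z_p·σ.
ln(440) = 6.087 and ln(1200) = 7.09; z_{0.5} = 0, z_{0.92} = 1.405.
σ = (7.09 − 6.087)/(1.405 − (0)) = 0.714.
μ = 6.087 − (0)·0.714 = 6.087.
E[T] = exp(μ + σ²/2) = exp(6.087 + 0.2549) = 568 m³/s.

E[T] ≈ 568 m³/s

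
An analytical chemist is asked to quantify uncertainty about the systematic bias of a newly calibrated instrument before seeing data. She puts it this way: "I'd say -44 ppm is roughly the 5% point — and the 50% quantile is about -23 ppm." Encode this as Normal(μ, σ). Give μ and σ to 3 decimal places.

μ = -23.000, σ = 12.767

The p-quantile of Normal(μ,σ) is μ + z_p·σ, with z_{0.05} = -1.645 and z_{0.5} = 0.
Eliminate σ: μ = (z₂·x₁ − z₁·x₂)/(z₂ − z₁) = (0·-44 − (-1.645)·-23)/1.645 = -23.000.
Then σ = (x₂ − x₁)/(z₂ − z₁) = (-23 − -44)/1.645 = 12.767.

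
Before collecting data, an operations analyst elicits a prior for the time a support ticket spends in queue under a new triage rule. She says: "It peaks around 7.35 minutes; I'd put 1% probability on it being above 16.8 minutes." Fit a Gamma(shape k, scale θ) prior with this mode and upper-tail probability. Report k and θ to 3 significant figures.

Gamma(k,θ) with k>1 has mode (k−1)θ, so θ = 7.35/(k−1).
Need P(X < 16.8) = 0.99 with θ tied to k this way. Start at k = 2, θ = 7.35: P(X<16.8) ≈ 0.666.
Too low — raise k to concentrate. Iterating converges to k ≈ 8.
Then θ = 7.35/(8−1) ≈ 1.05.

k ≈ 8, θ ≈ 1.05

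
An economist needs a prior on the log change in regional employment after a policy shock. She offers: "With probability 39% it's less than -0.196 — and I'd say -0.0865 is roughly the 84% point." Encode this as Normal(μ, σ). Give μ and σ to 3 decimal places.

μ = -0.172, σ = 0.086

For Normal(μ,σ), the p-quantile is μ + z_p·σ. Here z_{0.39} = -0.2793, z_{0.84} = 0.9945.
So -0.196 = μ − 0.2793σ and -0.0865 = μ + 0.9945σ.
Subtracting: σ = (-0.0865 − -0.196)/(0.9945 − (-0.2793)) = 0.086.
Then μ = -0.196 − (-0.2793)·0.086 = -0.172.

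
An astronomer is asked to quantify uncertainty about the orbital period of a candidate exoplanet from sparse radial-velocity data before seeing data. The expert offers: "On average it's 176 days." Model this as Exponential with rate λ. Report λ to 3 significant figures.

Exponential mean = 1/λ, so λ = 1/176.0 = 0.00568.

λ ≈ 0.00568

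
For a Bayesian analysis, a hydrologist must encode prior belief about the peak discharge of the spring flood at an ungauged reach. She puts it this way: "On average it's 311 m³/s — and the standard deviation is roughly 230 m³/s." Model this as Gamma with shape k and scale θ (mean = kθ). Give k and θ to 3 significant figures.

k ≈ 1.83, θ ≈ 170

For Gamma(k, scale θ): mean = kθ, variance = kθ², so CV = 1/√k.
CV = SD/mean = 230/311 = 0.7395, hence k = 1/CV² = 1.83.
Then θ = mean/k = 311/1.83 = 170.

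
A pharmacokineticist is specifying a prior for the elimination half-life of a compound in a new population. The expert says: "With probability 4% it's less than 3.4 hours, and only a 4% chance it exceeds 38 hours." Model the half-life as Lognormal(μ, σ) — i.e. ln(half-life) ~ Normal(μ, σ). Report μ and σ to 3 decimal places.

If T ~ Lognormal(μ,σ) then ln T ~ Normal(μ,σ), so the p-quantile of ln T is μ + z_p·σ.
ln(3.4) = 1.224 and ln(38) = 3.638; z_{0.04} = -1.751, z_{0.96} = 1.751.
σ = (3.638 − 1.224)/(1.751 − (-1.751)) = 0.689.
μ = 1.224 − (-1.751)·0.689 = 2.431.

μ ≈ 2.431, σ ≈ 0.689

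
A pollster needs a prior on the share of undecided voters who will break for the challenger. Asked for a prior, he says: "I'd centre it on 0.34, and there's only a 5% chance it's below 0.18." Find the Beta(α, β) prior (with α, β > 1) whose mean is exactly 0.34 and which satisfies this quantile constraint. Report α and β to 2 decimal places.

α ≈ 6.87, β ≈ 13.33

With mean 0.34 fixed, write α = 0.34s, β = 0.66s where s = α+β.
Need P(θ < 0.18) = 0.05 under Beta(0.34s, 0.66s). Normal approximation: (q−m)/√(m(1−m)/s) ≈ z_{0.05} = -1.64, so s ≈ 0.34·0.66·(-1.64)²/(0.18−0.34)² = 23.7.
At s = 23.7: P(θ<0.18) ≈ 0.036. Adjusting to match 0.05 gives s ≈ 20.19.
So α = 0.34·20.19 ≈ 6.87, β = 0.66·20.19 ≈ 13.33.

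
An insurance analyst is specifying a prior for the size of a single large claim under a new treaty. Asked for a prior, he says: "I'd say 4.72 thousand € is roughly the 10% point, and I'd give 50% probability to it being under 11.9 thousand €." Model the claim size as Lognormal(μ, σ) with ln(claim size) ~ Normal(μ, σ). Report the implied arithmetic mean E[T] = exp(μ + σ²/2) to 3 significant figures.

If T ~ Lognormal(μ,σ) then ln T ~ Normal(μ,σ), so the p-quantile of ln T is μ + z_p·σ.
ln(4.72) = 1.552 and ln(11.9) = 2.477; z_{0.1} = -1.282, z_{0.5} = 0.
σ = (2.477 − 1.552)/(0 − (-1.282)) = 0.722.
μ = 1.552 − (-1.282)·0.722 = 2.477.
E[T] = exp(μ + σ²/2) = exp(2.477 + 0.2603) = 15.4 thousand €.

E[T] ≈ 15.4 thousand €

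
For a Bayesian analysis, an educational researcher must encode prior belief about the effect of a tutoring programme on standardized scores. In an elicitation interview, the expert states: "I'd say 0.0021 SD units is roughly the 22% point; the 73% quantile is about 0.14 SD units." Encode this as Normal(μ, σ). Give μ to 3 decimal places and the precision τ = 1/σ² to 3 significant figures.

μ = 0.079, τ = 101

For Normal(μ,σ), the p-quantile is μ + z_p·σ. Here z_{0.22} = -0.7722, z_{0.73} = 0.6128.
So 0.0021 = μ − 0.7722σ and 0.14 = μ + 0.6128σ.
Subtracting: σ = (0.14 − 0.0021)/(0.6128 − (-0.7722)) = 0.100.
Then μ = 0.0021 − (-0.7722)·0.100 = 0.079.
Precision τ = 1/σ² = 1/0.09957² = 101.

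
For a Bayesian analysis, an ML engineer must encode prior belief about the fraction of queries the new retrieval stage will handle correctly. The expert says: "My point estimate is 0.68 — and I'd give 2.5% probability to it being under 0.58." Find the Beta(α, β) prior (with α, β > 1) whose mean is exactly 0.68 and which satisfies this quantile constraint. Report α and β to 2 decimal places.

With mean 0.68 fixed, write α = 0.68s, β = 0.32s where s = α+β.
Need P(θ < 0.58) = 0.025 under Beta(0.68s, 0.32s). Normal approximation: (q−m)/√(m(1−m)/s) ≈ z_{0.025} = -1.96, so s ≈ 0.68·0.32·(-1.96)²/(0.58−0.68)² = 83.6.
At s = 83.6: P(θ<0.58) ≈ 0.029. Adjusting to match 0.025 gives s ≈ 88.85.
So α = 0.68·88.85 ≈ 60.42, β = 0.32·88.85 ≈ 28.43.

α ≈ 60.42, β ≈ 28.43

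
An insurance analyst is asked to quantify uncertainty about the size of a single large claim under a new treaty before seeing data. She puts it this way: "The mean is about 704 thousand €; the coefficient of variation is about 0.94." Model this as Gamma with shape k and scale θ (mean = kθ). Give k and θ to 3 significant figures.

For Gamma(k, scale θ): mean = kθ, variance = kθ², so CV = 1/√k.
CV = 0.94, hence k = 1/CV² = 1.13.
Then θ = mean/k = 704/1.13 = 622.

k ≈ 1.13, θ ≈ 622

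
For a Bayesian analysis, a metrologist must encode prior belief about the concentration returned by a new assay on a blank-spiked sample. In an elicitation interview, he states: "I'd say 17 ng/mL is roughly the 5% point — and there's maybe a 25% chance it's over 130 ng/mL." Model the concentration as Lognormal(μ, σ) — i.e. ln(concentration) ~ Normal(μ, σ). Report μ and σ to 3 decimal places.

If T ~ Lognormal(μ,σ) then ln T ~ Normal(μ,σ), so the p-quantile of ln T is μ + z_p·σ.
ln(17) = 2.833 and ln(130) = 4.868; z_{0.05} = -1.645, z_{0.75} = 0.6745.
σ = (4.868 − 2.833)/(0.6745 − (-1.645)) = 0.877.
μ = 2.833 − (-1.645)·0.877 = 4.276.

μ ≈ 4.276, σ ≈ 0.877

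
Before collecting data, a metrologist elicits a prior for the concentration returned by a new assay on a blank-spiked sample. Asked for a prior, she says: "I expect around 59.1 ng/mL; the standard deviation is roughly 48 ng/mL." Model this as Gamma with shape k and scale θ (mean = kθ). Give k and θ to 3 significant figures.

k ≈ 1.52, θ ≈ 39

For Gamma(k, scale θ): mean = kθ, variance = kθ², so CV = 1/√k.
CV = SD/mean = 48/59.1 = 0.8122, hence k = 1/CV² = 1.52.
Then θ = mean/k = 59.1/1.52 = 39.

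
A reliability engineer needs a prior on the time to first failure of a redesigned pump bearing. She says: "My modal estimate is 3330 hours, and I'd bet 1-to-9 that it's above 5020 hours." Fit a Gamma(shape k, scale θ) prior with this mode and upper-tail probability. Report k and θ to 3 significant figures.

Gamma(k,θ) with k>1 has mode (k−1)θ, so θ = 3330/(k−1).
Need P(X < 5020) = 0.9 with θ tied to k this way. Start at k = 2, θ = 3330: P(X<5020) ≈ 0.445.
Too low — raise k to concentrate. Iterating converges to k ≈ 12.
Then θ = 3330/(12−1) ≈ 301.

k ≈ 12, θ ≈ 301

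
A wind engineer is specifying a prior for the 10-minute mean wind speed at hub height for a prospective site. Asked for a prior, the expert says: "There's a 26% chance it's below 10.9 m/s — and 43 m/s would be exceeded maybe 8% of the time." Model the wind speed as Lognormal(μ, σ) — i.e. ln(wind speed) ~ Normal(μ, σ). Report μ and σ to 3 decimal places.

If T ~ Lognormal(μ,σ) then ln T ~ Normal(μ,σ), so the p-quantile of ln T is μ + z_p·σ.
ln(10.9) = 2.389 and ln(43) = 3.761; z_{0.26} = -0.6433, z_{0.92} = 1.405.
σ = (3.761 − 2.389)/(1.405 − (-0.6433)) = 0.670.
μ = 2.389 − (-0.6433)·0.670 = 2.820.

μ ≈ 2.820, σ ≈ 0.670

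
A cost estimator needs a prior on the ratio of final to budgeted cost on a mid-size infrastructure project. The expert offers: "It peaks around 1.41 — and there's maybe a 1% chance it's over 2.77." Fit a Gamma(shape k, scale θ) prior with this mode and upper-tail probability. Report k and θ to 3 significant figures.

Gamma(k,θ) with k>1 has mode (k−1)θ, so θ = 1.41/(k−1).
Need P(X < 2.77) = 0.99 with θ tied to k this way. Start at k = 2, θ = 1.41: P(X<2.77) ≈ 0.584.
Too low — raise k to concentrate. Iterating converges to k ≈ 11.8.
Then θ = 1.41/(11.8−1) ≈ 0.13.

k ≈ 11.8, θ ≈ 0.13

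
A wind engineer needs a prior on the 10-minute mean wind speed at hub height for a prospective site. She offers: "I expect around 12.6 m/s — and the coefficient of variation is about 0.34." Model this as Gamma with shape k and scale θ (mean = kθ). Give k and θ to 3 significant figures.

For Gamma(k, scale θ): mean = kθ, variance = kθ², so CV = 1/√k.
CV = 0.34, hence k = 1/CV² = 8.65.
Then θ = mean/k = 12.6/8.65 = 1.46.

k ≈ 8.65, θ ≈ 1.46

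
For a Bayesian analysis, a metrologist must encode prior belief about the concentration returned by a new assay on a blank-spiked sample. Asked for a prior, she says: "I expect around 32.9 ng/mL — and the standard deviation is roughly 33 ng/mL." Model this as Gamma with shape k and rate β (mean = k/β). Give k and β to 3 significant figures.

k ≈ 0.994, β ≈ 0.0302

For Gamma(k, rate β): mean = k/β, variance = k/β², so CV = 1/√k.
CV = SD/mean = 33/32.9 = 1.003, hence k = 1/CV² = 0.994.
Then β = k/mean = 0.994/32.9 = 0.0302.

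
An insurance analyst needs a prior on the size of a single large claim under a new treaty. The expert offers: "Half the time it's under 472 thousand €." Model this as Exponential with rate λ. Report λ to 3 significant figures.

Exponential median = ln 2 / λ, so λ = ln 2 / 472.0 = 0.00147.

λ ≈ 0.00147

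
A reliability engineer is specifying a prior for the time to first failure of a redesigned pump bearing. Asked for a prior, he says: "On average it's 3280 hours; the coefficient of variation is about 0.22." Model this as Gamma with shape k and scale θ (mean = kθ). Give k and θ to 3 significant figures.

For Gamma(k, scale θ): mean = kθ, variance = kθ², so CV = 1/√k.
CV = 0.22, hence k = 1/CV² = 20.7.
Then θ = mean/k = 3280/20.7 = 159.

k ≈ 20.7, θ ≈ 159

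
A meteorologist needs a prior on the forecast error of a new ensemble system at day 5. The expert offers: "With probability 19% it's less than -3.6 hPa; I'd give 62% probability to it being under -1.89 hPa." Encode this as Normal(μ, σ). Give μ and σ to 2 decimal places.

μ = -2.33, σ = 1.45

The p-quantile of Normal(μ,σ) is μ + z_p·σ, with z_{0.19} = -0.8779 and z_{0.62} = 0.3055.
Eliminate σ: μ = (z₂·x₁ − z₁·x₂)/(z₂ − z₁) = (0.3055·-3.6 − (-0.8779)·-1.89)/1.183 = -2.33.
Then σ = (x₂ − x₁)/(z₂ − z₁) = (-1.89 − -3.6)/1.183 = 1.45.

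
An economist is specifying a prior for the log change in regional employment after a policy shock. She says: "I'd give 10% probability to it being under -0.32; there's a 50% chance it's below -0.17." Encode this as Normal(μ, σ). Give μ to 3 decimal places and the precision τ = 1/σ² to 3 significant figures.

μ = -0.170, τ = 73

The p-quantile of Normal(μ,σ) is μ + z_p·σ, with z_{0.1} = -1.282 and z_{0.5} = 0.
Eliminate σ: μ = (z₂·x₁ − z₁·x₂)/(z₂ − z₁) = (0·-0.32 − (-1.282)·-0.17)/1.282 = -0.170.
Then σ = (x₂ − x₁)/(z₂ − z₁) = (-0.17 − -0.32)/1.282 = 0.117.
Precision τ = 1/σ² = 1/0.117² = 73.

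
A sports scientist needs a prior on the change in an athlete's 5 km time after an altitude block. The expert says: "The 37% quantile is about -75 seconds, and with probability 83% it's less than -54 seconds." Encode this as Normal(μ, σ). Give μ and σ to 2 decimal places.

The p-quantile of Normal(μ,σ) is μ + z_p·σ, with z_{0.37} = -0.3319 and z_{0.83} = 0.9542.
Eliminate σ: μ = (z₂·x₁ − z₁·x₂)/(z₂ − z₁) = (0.9542·-75 − (-0.3319)·-54)/1.286 = -69.58.
Then σ = (x₂ − x₁)/(z₂ − z₁) = (-54 − -75)/1.286 = 16.33.

μ = -69.58, σ = 16.33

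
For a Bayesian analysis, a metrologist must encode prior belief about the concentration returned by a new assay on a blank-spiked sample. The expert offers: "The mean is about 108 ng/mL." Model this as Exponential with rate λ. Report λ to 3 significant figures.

Exponential mean = 1/λ, so λ = 1/108.0 = 0.00926.

λ ≈ 0.00926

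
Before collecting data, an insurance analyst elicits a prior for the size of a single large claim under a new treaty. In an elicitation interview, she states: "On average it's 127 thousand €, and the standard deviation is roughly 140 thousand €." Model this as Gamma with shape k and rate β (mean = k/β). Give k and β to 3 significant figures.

For Gamma(k, rate β): mean = k/β, variance = k/β², so CV = 1/√k.
CV = SD/mean = 140/127 = 1.102, hence k = 1/CV² = 0.823.
Then β = k/mean = 0.823/127 = 0.00648.

k ≈ 0.823, β ≈ 0.00648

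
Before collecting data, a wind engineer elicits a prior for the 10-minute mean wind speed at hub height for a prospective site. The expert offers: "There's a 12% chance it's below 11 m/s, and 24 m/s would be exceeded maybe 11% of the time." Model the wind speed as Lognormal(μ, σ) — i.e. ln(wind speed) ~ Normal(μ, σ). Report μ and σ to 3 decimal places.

μ ≈ 2.780, σ ≈ 0.325

If T ~ Lognormal(μ,σ) then ln T ~ Normal(μ,σ), so the p-quantile of ln T is μ + z_p·σ.
ln(11) = 2.398 and ln(24) = 3.178; z_{0.12} = -1.175, z_{0.89} = 1.227.
σ = (3.178 − 2.398)/(1.227 − (-1.175)) = 0.325.
μ = 2.398 − (-1.175)·0.325 = 2.780.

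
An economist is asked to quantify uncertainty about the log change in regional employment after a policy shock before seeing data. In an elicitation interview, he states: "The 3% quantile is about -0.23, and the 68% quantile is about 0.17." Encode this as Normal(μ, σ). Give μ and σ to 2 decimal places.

μ = 0.09, σ = 0.17

For Normal(μ,σ), the p-quantile is μ + z_p·σ. Here z_{0.03} = -1.881, z_{0.68} = 0.4677.
So -0.23 = μ − 1.881σ and 0.17 = μ + 0.4677σ.
Subtracting: σ = (0.17 − -0.23)/(0.4677 − (-1.881)) = 0.17.
Then μ = -0.23 − (-1.881)·0.17 = 0.09.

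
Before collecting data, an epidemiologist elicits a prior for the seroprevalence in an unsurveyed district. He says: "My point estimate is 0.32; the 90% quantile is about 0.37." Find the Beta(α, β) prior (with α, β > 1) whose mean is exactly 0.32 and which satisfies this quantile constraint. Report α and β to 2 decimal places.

With mean 0.32 fixed, write α = 0.32s, β = 0.68s where s = α+β.
Need P(θ < 0.37) = 0.9 under Beta(0.32s, 0.68s). Normal approximation: (q−m)/√(m(1−m)/s) ≈ z_{0.9} = 1.28, so s ≈ 0.32·0.68·(1.28)²/(0.37−0.32)² = 143.0.
At s = 143.0: P(θ<0.37) ≈ 0.898. Adjusting to match 0.9 gives s ≈ 145.56.
So α = 0.32·145.56 ≈ 46.58, β = 0.68·145.56 ≈ 98.98.

α ≈ 46.58, β ≈ 98.98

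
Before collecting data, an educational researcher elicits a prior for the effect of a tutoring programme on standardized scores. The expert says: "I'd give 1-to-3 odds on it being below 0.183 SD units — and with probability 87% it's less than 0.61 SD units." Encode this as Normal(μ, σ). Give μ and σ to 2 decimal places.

μ = 0.34, σ = 0.24

The p-quantile of Normal(μ,σ) is μ + z_p·σ, with z_{0.25} = -0.6745 and z_{0.87} = 1.126.
Eliminate σ: μ = (z₂·x₁ − z₁·x₂)/(z₂ − z₁) = (1.126·0.183 − (-0.6745)·0.61)/1.801 = 0.34.
Then σ = (x₂ − x₁)/(z₂ − z₁) = (0.61 − 0.183)/1.801 = 0.24.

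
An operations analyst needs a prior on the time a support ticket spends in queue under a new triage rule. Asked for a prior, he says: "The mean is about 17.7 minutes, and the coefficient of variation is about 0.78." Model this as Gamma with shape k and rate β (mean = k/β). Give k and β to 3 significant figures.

For Gamma(k, rate β): mean = k/β, variance = k/β², so CV = 1/√k.
CV = 0.78, hence k = 1/CV² = 1.64.
Then β = k/mean = 1.64/17.7 = 0.0929.

k ≈ 1.64, β ≈ 0.0929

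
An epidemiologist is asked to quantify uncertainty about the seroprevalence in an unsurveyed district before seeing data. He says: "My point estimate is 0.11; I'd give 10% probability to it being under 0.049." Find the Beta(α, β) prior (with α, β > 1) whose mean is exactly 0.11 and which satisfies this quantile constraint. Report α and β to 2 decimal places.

With mean 0.11 fixed, write α = 0.11s, β = 0.89s where s = α+β.
Need P(θ < 0.049) = 0.1 under Beta(0.11s, 0.89s). Normal approximation: (q−m)/√(m(1−m)/s) ≈ z_{0.1} = -1.28, so s ≈ 0.11·0.89·(-1.28)²/(0.049−0.11)² = 43.2.
At s = 43.2: P(θ<0.049) ≈ 0.071. Adjusting to match 0.1 gives s ≈ 34.62.
So α = 0.11·34.62 ≈ 3.81, β = 0.89·34.62 ≈ 30.81.

α ≈ 3.81, β ≈ 30.81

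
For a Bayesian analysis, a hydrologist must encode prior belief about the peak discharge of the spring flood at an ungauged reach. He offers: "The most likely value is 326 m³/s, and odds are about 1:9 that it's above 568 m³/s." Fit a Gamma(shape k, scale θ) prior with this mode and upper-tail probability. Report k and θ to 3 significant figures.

k ≈ 7.16, θ ≈ 52.9

Gamma(k,θ) with k>1 has mode (k−1)θ, so θ = 326/(k−1).
Need P(X < 568) = 0.9 with θ tied to k this way. Start at k = 2, θ = 326: P(X<568) ≈ 0.520.
Too low — raise k to concentrate. Iterating converges to k ≈ 7.16.
Then θ = 326/(7.16−1) ≈ 52.9.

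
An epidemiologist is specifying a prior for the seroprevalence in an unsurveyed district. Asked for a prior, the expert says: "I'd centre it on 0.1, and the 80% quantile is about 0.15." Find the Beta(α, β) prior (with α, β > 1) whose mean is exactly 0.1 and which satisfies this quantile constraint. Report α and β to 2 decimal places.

α ≈ 1.95, β ≈ 17.59

With mean 0.1 fixed, write α = 0.1s, β = 0.9s where s = α+β.
Need P(θ < 0.15) = 0.8 under Beta(0.1s, 0.9s). Normal approximation: (q−m)/√(m(1−m)/s) ≈ z_{0.8} = 0.842, so s ≈ 0.1·0.9·(0.842)²/(0.15−0.1)² = 25.5.
At s = 25.5: P(θ<0.15) ≈ 0.819. Adjusting to match 0.8 gives s ≈ 19.54.
So α = 0.1·19.54 ≈ 1.95, β = 0.9·19.54 ≈ 17.59.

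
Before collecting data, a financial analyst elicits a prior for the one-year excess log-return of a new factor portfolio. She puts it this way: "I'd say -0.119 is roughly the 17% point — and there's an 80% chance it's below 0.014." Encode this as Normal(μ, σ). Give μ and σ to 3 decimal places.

For Normal(μ,σ), the p-quantile is μ + z_p·σ. Here z_{0.17} = -0.9542, z_{0.8} = 0.8416.
So -0.119 = μ − 0.9542σ and 0.014 = μ + 0.8416σ.
Subtracting: σ = (0.014 − -0.119)/(0.8416 − (-0.9542)) = 0.074.
Then μ = -0.119 − (-0.9542)·0.074 = -0.048.

μ = -0.048, σ = 0.074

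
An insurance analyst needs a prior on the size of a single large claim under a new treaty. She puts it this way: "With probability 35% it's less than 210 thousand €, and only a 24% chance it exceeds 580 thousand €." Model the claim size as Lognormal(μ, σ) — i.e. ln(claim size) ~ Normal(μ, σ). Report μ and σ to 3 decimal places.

μ ≈ 5.706, σ ≈ 0.931

If T ~ Lognormal(μ,σ) then ln T ~ Normal(μ,σ), so the p-quantile of ln T is μ + z_p·σ.
ln(210) = 5.347 and ln(580) = 6.363; z_{0.35} = -0.3853, z_{0.76} = 0.7063.
σ = (6.363 − 5.347)/(0.7063 − (-0.3853)) = 0.931.
μ = 5.347 − (-0.3853)·0.931 = 5.706.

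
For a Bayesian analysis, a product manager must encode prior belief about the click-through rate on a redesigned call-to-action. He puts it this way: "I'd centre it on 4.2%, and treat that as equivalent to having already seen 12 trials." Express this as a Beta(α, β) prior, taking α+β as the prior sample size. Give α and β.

α = 0.504, β = 11.496

Under the effective-sample-size interpretation, Beta(α, β) has prior mean α/(α+β) and prior sample size α+β.
So α+β = 12 and α/(α+β) = 0.042, giving α = 0.042·12 = 0.504 and β = 12 − 0.504 = 11.496.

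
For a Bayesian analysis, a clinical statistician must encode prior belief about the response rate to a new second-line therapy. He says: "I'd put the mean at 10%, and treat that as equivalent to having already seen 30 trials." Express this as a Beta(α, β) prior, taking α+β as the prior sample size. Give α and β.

Under the effective-sample-size interpretation, Beta(α, β) has prior mean α/(α+β) and prior sample size α+β.
So α+β = 30 and α/(α+β) = 0.1, giving α = 0.1·30 = 3 and β = 30 − 3 = 27.

α = 3, β = 27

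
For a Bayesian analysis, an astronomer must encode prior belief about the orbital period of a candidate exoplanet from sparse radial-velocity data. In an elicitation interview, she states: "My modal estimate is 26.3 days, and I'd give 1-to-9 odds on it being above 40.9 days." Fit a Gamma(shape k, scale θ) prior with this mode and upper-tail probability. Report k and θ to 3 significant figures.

k ≈ 10.6, θ ≈ 2.74

Gamma(k,θ) with k>1 has mode (k−1)θ, so θ = 26.3/(k−1).
Need P(X < 40.9) = 0.9 with θ tied to k this way. Start at k = 2, θ = 26.3: P(X<40.9) ≈ 0.460.
Too low — raise k to concentrate. Iterating converges to k ≈ 10.6.
Then θ = 26.3/(10.6−1) ≈ 2.74.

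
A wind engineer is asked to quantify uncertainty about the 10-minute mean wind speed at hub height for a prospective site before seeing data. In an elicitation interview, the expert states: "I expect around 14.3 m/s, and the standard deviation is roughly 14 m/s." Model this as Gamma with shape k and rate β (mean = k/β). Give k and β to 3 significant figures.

k ≈ 1.04, β ≈ 0.073

For Gamma(k, rate β): mean = k/β, variance = k/β², so CV = 1/√k.
CV = SD/mean = 14/14.3 = 0.979, hence k = 1/CV² = 1.04.
Then β = k/mean = 1.04/14.3 = 0.073.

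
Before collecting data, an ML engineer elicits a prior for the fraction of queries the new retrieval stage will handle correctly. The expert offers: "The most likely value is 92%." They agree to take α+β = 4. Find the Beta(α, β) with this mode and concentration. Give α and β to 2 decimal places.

α = 2.84, β = 1.16

For α,β > 1 the Beta mode is (α−1)/(α+β−2). With α+β = 4, the mode is (α−1)/2.
Set (α−1)/2 = 0.92 → α = 1 + 0.92·2 = 2.84.
β = 4 − α = 1.16.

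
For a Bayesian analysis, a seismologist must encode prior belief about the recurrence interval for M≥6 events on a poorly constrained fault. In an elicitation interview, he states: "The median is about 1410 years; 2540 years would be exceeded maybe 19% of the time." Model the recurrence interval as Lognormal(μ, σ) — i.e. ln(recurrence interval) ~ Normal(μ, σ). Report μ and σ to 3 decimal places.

If T ~ Lognormal(μ,σ) then ln T ~ Normal(μ,σ), so the p-quantile of ln T is μ + z_p·σ.
ln(1410) = 7.251 and ln(2540) = 7.84; z_{0.5} = 0, z_{0.81} = 0.8779.
σ = (7.84 − 7.251)/(0.8779 − (0)) = 0.670.
μ = 7.251 − (0)·0.670 = 7.251.

μ ≈ 7.251, σ ≈ 0.670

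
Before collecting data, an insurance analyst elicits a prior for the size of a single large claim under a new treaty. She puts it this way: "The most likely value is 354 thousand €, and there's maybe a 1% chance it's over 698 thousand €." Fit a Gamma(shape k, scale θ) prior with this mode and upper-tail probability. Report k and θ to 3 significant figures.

k ≈ 11.7, θ ≈ 33.1

Gamma(k,θ) with k>1 has mode (k−1)θ, so θ = 354/(k−1).
Need P(X < 698) = 0.99 with θ tied to k this way. Start at k = 2, θ = 354: P(X<698) ≈ 0.586.
Too low — raise k to concentrate. Iterating converges to k ≈ 11.7.
Then θ = 354/(11.7−1) ≈ 33.1.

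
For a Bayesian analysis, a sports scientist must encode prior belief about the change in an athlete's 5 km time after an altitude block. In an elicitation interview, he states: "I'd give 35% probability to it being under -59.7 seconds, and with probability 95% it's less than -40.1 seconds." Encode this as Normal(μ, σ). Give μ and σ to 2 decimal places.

For Normal(μ,σ), the p-quantile is μ + z_p·σ. Here z_{0.35} = -0.3853, z_{0.95} = 1.645.
So -59.7 = μ − 0.3853σ and -40.1 = μ + 1.645σ.
Subtracting: σ = (-40.1 − -59.7)/(1.645 − (-0.3853)) = 9.65.
Then μ = -59.7 − (-0.3853)·9.65 = -55.98.

μ = -55.98, σ = 9.65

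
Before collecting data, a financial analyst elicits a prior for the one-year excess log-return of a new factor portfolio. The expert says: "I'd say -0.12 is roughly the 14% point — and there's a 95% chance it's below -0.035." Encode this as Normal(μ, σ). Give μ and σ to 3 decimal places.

μ = -0.086, σ = 0.031

For Normal(μ,σ), the p-quantile is μ + z_p·σ. Here z_{0.14} = -1.08, z_{0.95} = 1.645.
So -0.12 = μ − 1.08σ and -0.035 = μ + 1.645σ.
Subtracting: σ = (-0.035 − -0.12)/(1.645 − (-1.08)) = 0.031.
Then μ = -0.12 − (-1.08)·0.031 = -0.086.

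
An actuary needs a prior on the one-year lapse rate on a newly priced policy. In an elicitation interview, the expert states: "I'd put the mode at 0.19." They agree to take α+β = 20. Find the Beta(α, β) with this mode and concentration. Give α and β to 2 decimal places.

α = 4.42, β = 15.58

For α,β > 1 the Beta mode is (α−1)/(α+β−2). With α+β = 20, the mode is (α−1)/18.
Set (α−1)/18 = 0.19 → α = 1 + 0.19·18 = 4.42.
β = 20 − α = 15.58.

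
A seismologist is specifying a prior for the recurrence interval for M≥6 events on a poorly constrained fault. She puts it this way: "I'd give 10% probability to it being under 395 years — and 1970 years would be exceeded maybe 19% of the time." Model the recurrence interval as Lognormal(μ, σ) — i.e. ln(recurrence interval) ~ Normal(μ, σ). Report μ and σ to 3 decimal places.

If T ~ Lognormal(μ,σ) then ln T ~ Normal(μ,σ), so the p-quantile of ln T is μ + z_p·σ.
ln(395) = 5.979 and ln(1970) = 7.586; z_{0.1} = -1.282, z_{0.81} = 0.8779.
σ = (7.586 − 5.979)/(0.8779 − (-1.282)) = 0.744.
μ = 5.979 − (-1.282)·0.744 = 6.933.

μ ≈ 6.933, σ ≈ 0.744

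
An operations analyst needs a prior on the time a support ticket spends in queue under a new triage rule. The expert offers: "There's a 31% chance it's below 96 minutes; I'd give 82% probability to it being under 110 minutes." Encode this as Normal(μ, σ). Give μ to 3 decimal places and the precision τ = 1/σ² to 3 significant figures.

μ = 100.919, τ = 0.0102

The p-quantile of Normal(μ,σ) is μ + z_p·σ, with z_{0.31} = -0.4959 and z_{0.82} = 0.9154.
Eliminate σ: μ = (z₂·x₁ − z₁·x₂)/(z₂ − z₁) = (0.9154·96 − (-0.4959)·110)/1.411 = 100.919.
Then σ = (x₂ − x₁)/(z₂ − z₁) = (110 − 96)/1.411 = 9.921.
Precision τ = 1/σ² = 1/9.921² = 0.0102.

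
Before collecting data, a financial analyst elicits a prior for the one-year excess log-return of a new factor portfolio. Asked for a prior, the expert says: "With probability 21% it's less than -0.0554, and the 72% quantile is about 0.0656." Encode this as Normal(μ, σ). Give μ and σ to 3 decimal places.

The p-quantile of Normal(μ,σ) is μ + z_p·σ, with z_{0.21} = -0.8064 and z_{0.72} = 0.5828.
Eliminate σ: μ = (z₂·x₁ − z₁·x₂)/(z₂ − z₁) = (0.5828·-0.0554 − (-0.8064)·0.0656)/1.389 = 0.015.
Then σ = (x₂ − x₁)/(z₂ − z₁) = (0.0656 − -0.0554)/1.389 = 0.087.

μ = 0.015, σ = 0.087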